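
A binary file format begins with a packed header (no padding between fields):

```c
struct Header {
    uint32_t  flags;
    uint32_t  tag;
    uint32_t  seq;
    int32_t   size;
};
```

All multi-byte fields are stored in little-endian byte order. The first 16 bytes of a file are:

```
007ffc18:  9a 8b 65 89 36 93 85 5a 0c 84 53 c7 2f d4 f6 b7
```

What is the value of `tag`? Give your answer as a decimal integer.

1518703414

`tag` follows `flags` (4 bytes), so it starts at byte offset 4 and occupies 4 bytes.
Bytes at offsets 4..7: 36 93 85 5A.
Little-endian: lowest address holds the least-significant byte.
Reassemble most-significant byte first: 5A 85 93 36 → 0x5A859336.
0x5A859336 = 1518703414.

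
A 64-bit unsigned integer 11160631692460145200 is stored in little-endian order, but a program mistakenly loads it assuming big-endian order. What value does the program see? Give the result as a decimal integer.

3511133747531997850

11160631692460145200 in 64-bit hexadecimal is 0x9AE287648A0DBA30.
Stored little-endian, the bytes at ascending addresses are 30 BA 0D 8A 64 87 E2 9A.
Read back as big-endian, the last byte is least significant, giving 0x30BA0D8A6487E29A.
0x30BA0D8A6487E29A = 3511133747531997850.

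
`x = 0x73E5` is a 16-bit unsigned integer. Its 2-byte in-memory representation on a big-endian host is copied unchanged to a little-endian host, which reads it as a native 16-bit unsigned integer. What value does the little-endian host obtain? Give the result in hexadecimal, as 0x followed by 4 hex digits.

Stored big-endian, the bytes at ascending addresses are 73 E5.
Read back as little-endian, the first byte is least significant, giving 0xE573.

0xE573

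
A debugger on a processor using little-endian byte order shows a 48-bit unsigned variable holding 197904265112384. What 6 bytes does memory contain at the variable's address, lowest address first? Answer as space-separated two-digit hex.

197904265112384 in hexadecimal, padded to 48 bits, is 0xB3FE2D6BEB40.
Split into bytes (most-significant first): B3 FE 2D 6B EB 40.
Little-endian stores the least-significant byte at the lowest address.
So at ascending addresses the bytes are 40 EB 6B 2D FE B3.

40 EB 6B 2D FE B3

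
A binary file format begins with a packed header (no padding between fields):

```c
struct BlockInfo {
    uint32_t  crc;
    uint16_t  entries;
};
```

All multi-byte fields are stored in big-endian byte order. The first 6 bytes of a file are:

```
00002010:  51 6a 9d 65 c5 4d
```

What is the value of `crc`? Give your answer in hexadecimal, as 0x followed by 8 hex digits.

`crc` is the first field, at byte offset 0, occupying 4 bytes.
Bytes at offsets 0..3: 51 6A 9D 65.
In big-endian order the high byte comes first in memory.
The bytes are already most-significant first: 0x516A9D65.

0x516A9D65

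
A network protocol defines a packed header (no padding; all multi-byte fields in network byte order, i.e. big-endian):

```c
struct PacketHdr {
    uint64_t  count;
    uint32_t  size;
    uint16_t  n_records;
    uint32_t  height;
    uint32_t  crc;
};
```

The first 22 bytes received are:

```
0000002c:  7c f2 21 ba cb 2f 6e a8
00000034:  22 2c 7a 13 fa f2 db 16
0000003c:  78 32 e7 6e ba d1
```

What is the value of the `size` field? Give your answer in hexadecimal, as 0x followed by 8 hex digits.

0x222C7A13

`size` follows `count` (8 bytes), so it starts at byte offset 8 and occupies 4 bytes.
Bytes at offsets 8..11: 22 2C 7A 13.
Big-endian: lowest address holds the most-significant byte.
The bytes are already most-significant first: 0x222C7A13.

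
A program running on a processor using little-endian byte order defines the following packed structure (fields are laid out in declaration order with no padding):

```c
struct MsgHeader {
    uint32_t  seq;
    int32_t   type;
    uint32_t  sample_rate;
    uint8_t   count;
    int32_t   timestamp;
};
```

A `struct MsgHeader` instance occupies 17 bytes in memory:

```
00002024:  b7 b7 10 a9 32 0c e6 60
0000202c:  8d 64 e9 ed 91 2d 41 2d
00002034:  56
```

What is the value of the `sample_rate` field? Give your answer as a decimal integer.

`sample_rate` follows `seq` (4 B), `type` (4 B), so it starts at offset 4 + 4 = 8 and occupies 4 bytes.
Bytes at offsets 8..11: 8D 64 E9 ED.
In little-endian order the low byte comes first in memory.
Reassemble most-significant byte first: ED E9 64 8D → 0xEDE9648D.
0xEDE9648D = 3991495821.

3991495821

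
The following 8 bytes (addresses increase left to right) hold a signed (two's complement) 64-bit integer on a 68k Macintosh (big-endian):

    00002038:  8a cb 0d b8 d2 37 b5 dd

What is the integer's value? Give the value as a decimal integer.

In big-endian order the high byte comes first in memory.
The bytes are already most-significant first: 0x8ACB0DB8D237B5DD.
Top bit is set, so as a signed 64-bit value this is 0x8ACB0DB8D237B5DD − 2^64 = -8445641588751223331.

-8445641588751223331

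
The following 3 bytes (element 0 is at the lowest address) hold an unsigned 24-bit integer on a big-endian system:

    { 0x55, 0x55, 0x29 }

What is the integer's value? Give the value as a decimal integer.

Big-endian: lowest address holds the most-significant byte.
The bytes are already most-significant first: 0x555529.
0x555529 = 5592361.

5592361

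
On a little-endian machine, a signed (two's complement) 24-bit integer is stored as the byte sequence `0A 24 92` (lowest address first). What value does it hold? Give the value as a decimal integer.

In little-endian order the low byte comes first in memory.
Reassemble most-significant byte first: 92 24 0A → 0x92240A.
Top bit is set, so as a signed 24-bit value this is 0x92240A − 2^24 = -7199734.

-7199734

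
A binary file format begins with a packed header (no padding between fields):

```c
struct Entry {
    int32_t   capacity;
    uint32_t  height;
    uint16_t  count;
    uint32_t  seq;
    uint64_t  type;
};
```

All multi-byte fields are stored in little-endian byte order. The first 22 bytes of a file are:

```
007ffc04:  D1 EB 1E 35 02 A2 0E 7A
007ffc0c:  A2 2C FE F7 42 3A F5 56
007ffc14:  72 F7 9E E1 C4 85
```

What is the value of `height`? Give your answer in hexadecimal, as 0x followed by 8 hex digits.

`height` follows `capacity` (4 bytes), so it starts at byte offset 4 and occupies 4 bytes.
Bytes at offsets 4..7: 02 A2 0E 7A.
Little-endian stores the least-significant byte at the lowest address.
Reassemble most-significant byte first: 7A 0E A2 02 → 0x7A0EA202.

0x7A0EA202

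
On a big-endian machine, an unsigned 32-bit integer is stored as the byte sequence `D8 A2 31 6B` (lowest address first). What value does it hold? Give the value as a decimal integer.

Big-endian stores the most-significant byte at the lowest address.
The bytes are already most-significant first: 0xD8A2316B.
0xD8A2316B = 3634508139.

3634508139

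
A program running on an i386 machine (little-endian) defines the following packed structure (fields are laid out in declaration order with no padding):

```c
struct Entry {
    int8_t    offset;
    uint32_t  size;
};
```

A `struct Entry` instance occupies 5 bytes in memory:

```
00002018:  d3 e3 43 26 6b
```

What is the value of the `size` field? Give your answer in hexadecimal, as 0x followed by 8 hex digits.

`size` follows `offset` (1 byte), so it starts at byte offset 1 and occupies 4 bytes.
Bytes at offsets 1..4: E3 43 26 6B.
Little-endian: lowest address holds the least-significant byte.
Reassemble most-significant byte first: 6B 26 43 E3 → 0x6B2643E3.

0x6B2643E3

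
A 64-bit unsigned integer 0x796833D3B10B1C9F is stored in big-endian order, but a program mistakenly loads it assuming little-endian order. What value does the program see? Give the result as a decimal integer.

11465051609758918777

Stored big-endian, the bytes at ascending addresses are 79 68 33 D3 B1 0B 1C 9F.
Read back as little-endian, the first byte is least significant, giving 0x9F1C0BB1D3336879.
0x9F1C0BB1D3336879 = 11465051609758918777.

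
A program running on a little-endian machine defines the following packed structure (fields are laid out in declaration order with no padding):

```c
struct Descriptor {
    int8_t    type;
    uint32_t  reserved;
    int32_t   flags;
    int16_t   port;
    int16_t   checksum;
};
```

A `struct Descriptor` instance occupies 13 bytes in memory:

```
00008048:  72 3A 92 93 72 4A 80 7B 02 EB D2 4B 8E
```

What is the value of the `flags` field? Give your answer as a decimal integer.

41648202

`flags` follows `type` (1 B), `reserved` (4 B), so it starts at offset 1 + 4 = 5 and occupies 4 bytes.
Bytes at offsets 5..8: 4A 80 7B 02.
Little-endian stores the least-significant byte at the lowest address.
Reassemble most-significant byte first: 02 7B 80 4A → 0x027B804A.
0x027B804A = 41648202.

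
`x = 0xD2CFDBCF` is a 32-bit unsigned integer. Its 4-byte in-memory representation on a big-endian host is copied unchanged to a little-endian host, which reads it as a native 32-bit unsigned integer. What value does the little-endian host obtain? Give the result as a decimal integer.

3487289298

Stored big-endian, the bytes at ascending addresses are D2 CF DB CF.
Read back as little-endian, the first byte is least significant, giving 0xCFDBCFD2.
0xCFDBCFD2 = 3487289298.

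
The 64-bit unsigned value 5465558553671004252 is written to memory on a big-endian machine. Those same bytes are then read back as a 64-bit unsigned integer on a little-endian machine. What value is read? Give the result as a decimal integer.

5465558553671004252 in 64-bit hexadecimal is 0x4BD9908BFAA8705C.
Stored big-endian, the bytes at ascending addresses are 4B D9 90 8B FA A8 70 5C.
Read back as little-endian, the first byte is least significant, giving 0x5C70A8FA8B90D94B.
0x5C70A8FA8B90D94B = 6661009642917779787.

6661009642917779787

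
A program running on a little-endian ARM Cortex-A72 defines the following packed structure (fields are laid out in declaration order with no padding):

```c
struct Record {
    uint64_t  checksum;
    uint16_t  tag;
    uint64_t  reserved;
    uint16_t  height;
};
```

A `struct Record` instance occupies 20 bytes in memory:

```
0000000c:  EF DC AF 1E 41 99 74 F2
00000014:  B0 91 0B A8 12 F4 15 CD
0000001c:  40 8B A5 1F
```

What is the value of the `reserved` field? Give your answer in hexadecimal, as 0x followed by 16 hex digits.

0x8B40CD15F412A80B

`reserved` follows `checksum` (8 B), `tag` (2 B), so it starts at offset 8 + 2 = 10 and occupies 8 bytes.
Bytes at offsets 10..17: 0B A8 12 F4 15 CD 40 8B.
Little-endian: lowest address holds the least-significant byte.
Reassemble most-significant byte first: 8B 40 CD 15 F4 12 A8 0B → 0x8B40CD15F412A80B.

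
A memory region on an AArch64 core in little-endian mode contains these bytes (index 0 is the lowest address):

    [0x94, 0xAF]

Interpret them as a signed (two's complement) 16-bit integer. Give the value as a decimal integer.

Little-endian stores the least-significant byte at the lowest address.
Reassemble most-significant byte first: AF 94 → 0xAF94.
Top bit is set, so as a signed 16-bit value this is 0xAF94 − 2^16 = -20588.

-20588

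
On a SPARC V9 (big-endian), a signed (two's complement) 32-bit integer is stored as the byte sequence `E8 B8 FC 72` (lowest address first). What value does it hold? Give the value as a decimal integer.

Big-endian stores the most-significant byte at the lowest address.
The bytes are already most-significant first: 0xE8B8FC72.
Top bit is set, so as a signed 32-bit value this is 0xE8B8FC72 − 2^32 = -390529934.

-390529934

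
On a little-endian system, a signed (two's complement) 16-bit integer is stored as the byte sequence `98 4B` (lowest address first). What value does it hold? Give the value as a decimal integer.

19352

Little-endian: lowest address holds the least-significant byte.
Reassemble most-significant byte first: 4B 98 → 0x4B98.
0x4B98 = 19352.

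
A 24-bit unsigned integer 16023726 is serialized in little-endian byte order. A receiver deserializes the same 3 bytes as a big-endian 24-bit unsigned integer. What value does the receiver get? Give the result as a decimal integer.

16023726 in 24-bit hexadecimal is 0xF480AE.
Stored little-endian, the bytes at ascending addresses are AE 80 F4.
Read back as big-endian, the last byte is least significant, giving 0xAE80F4.
0xAE80F4 = 11436276.

11436276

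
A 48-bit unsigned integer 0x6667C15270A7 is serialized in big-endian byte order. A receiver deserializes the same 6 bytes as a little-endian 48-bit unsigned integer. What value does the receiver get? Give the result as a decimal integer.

Stored big-endian, the bytes at ascending addresses are 66 67 C1 52 70 A7.
Read back as little-endian, the first byte is least significant, giving 0xA77052C16766.
0xA77052C16766 = 184100866582374.

184100866582374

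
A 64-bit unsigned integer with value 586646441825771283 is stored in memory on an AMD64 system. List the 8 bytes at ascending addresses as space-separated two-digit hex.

586646441825771283 in hexadecimal, padded to 64 bits, is 0x08242FD4A5C59F13.
Split into bytes (most-significant first): 08 24 2F D4 A5 C5 9F 13.
Little-endian: lowest address holds the least-significant byte.
So at ascending addresses the bytes are 13 9F C5 A5 D4 2F 24 08.

13 9F C5 A5 D4 2F 24 08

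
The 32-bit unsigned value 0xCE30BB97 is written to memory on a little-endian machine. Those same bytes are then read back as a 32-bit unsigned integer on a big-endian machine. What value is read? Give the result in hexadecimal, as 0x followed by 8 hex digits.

Stored little-endian, the bytes at ascending addresses are 97 BB 30 CE.
Read back as big-endian, the last byte is least significant, giving 0x97BB30CE.

0x97BB30CE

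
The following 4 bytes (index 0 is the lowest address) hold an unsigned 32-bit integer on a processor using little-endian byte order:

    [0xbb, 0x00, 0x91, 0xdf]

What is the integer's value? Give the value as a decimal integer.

3750822075

Little-endian: lowest address holds the least-significant byte.
Reassemble most-significant byte first: DF 91 00 BB → 0xDF9100BB.
0xDF9100BB = 3750822075.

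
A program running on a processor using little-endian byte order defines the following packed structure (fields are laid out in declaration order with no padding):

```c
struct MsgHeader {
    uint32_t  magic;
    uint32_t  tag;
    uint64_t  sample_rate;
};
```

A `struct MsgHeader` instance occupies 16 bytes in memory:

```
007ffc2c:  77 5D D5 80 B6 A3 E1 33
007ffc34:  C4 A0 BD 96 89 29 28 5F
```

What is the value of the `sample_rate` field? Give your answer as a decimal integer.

`sample_rate` follows `magic` (4 B), `tag` (4 B), so it starts at offset 4 + 4 = 8 and occupies 8 bytes.
Bytes at offsets 8..15: C4 A0 BD 96 89 29 28 5F.
Little-endian: lowest address holds the least-significant byte.
Reassemble most-significant byte first: 5F 28 29 89 96 BD A0 C4 → 0x5F28298996BDA0C4.
0x5F28298996BDA0C4 = 6856776103587848388.

6856776103587848388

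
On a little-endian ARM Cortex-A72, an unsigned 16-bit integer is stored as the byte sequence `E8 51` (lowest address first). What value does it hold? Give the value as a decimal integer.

Little-endian stores the least-significant byte at the lowest address.
Reassemble most-significant byte first: 51 E8 → 0x51E8.
0x51E8 = 20968.

20968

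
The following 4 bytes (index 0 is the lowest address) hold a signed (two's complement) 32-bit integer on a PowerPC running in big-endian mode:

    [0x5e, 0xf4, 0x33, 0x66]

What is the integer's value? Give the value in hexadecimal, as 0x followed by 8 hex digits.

In big-endian order the high byte comes first in memory.
The bytes are already most-significant first: 0x5EF43366.

0x5EF43366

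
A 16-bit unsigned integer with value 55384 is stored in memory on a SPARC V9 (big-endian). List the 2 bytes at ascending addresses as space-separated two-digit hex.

D8 58

55384 in hexadecimal, padded to 16 bits, is 0xD858.
Split into bytes (most-significant first): D8 58.
Big-endian stores the most-significant byte at the lowest address.
So the memory order matches the most-significant-first order: D8 58.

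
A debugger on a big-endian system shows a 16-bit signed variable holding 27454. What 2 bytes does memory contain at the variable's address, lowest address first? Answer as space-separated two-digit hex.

27454 in hexadecimal, padded to 16 bits, is 0x6B3E.
Split into bytes (most-significant first): 6B 3E.
Big-endian stores the most-significant byte at the lowest address.
So the memory order matches the most-significant-first order: 6B 3E.

6B 3E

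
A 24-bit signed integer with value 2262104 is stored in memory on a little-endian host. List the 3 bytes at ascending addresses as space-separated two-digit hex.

58 84 22

2262104 in hexadecimal, padded to 24 bits, is 0x228458.
Split into bytes (most-significant first): 22 84 58.
In little-endian order the low byte comes first in memory.
So at ascending addresses the bytes are 58 84 22.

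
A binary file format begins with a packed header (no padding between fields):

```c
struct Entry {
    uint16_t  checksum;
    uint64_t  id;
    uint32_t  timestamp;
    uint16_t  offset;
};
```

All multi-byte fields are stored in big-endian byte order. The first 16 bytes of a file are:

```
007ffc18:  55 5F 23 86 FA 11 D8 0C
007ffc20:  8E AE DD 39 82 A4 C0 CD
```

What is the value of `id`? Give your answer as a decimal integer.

2560008392752795310

`id` follows `checksum` (2 bytes), so it starts at byte offset 2 and occupies 8 bytes.
Bytes at offsets 2..9: 23 86 FA 11 D8 0C 8E AE.
In big-endian order the high byte comes first in memory.
The bytes are already most-significant first: 0x2386FA11D80C8EAE.
0x2386FA11D80C8EAE = 2560008392752795310.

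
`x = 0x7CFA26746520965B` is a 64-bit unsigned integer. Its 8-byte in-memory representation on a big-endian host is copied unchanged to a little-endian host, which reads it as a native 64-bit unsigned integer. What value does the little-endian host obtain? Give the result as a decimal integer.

Stored big-endian, the bytes at ascending addresses are 7C FA 26 74 65 20 96 5B.
Read back as little-endian, the first byte is least significant, giving 0x5B9620657426FA7C.
0x5B9620657426FA7C = 6599497924070537852.

6599497924070537852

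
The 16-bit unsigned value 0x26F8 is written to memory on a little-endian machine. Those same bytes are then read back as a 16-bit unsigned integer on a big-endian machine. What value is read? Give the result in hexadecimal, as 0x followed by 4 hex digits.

0xF826

Stored little-endian, the bytes at ascending addresses are F8 26.
Read back as big-endian, the last byte is least significant, giving 0xF826.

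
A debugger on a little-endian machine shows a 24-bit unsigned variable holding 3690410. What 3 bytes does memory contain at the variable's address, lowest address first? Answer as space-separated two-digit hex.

3690410 in hexadecimal, padded to 24 bits, is 0x384FAA.
Split into bytes (most-significant first): 38 4F AA.
Little-endian stores the least-significant byte at the lowest address.
So at ascending addresses the bytes are AA 4F 38.

AA 4F 38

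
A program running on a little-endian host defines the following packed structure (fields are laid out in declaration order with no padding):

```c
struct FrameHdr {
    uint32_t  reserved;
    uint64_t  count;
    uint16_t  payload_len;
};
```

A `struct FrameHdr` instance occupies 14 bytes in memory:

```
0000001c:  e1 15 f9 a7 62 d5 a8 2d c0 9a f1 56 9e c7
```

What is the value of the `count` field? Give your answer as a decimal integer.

`count` follows `reserved` (4 bytes), so it starts at byte offset 4 and occupies 8 bytes.
Bytes at offsets 4..11: 62 D5 A8 2D C0 9A F1 56.
In little-endian order the low byte comes first in memory.
Reassemble most-significant byte first: 56 F1 9A C0 2D A8 D5 62 → 0x56F19AC02DA8D562.
0x56F19AC02DA8D562 = 6264958706839508322.

6264958706839508322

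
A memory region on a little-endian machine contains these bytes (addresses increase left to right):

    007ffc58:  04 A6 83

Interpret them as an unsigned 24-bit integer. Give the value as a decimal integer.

8627716

Little-endian stores the least-significant byte at the lowest address.
Reassemble most-significant byte first: 83 A6 04 → 0x83A604.
0x83A604 = 8627716.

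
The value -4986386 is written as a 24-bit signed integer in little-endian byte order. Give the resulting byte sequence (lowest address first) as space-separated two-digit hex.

EE E9 B3

Two's complement of -4986386 in 24 bits: 4986386 = 0x4C1612; invert → 0xB3E9ED; add 1 → 0xB3E9EE.
Split into bytes (most-significant first): B3 E9 EE.
Little-endian stores the least-significant byte at the lowest address.
So at ascending addresses the bytes are EE E9 B3.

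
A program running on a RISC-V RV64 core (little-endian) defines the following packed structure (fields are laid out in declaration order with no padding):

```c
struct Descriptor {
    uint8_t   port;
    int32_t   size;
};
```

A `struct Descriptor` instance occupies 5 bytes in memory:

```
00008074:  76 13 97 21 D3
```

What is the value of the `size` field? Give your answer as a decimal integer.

-752773357

`size` follows `port` (1 byte), so it starts at byte offset 1 and occupies 4 bytes.
Bytes at offsets 1..4: 13 97 21 D3.
Little-endian: lowest address holds the least-significant byte.
Reassemble most-significant byte first: D3 21 97 13 → 0xD3219713.
Top bit is set, so as a signed 32-bit value this is 0xD3219713 − 2^32 = -752773357.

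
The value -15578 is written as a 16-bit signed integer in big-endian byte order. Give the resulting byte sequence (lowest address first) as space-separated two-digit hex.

C3 26

Two's complement of -15578 in 16 bits: 15578 = 0x3CDA; invert → 0xC325; add 1 → 0xC326.
Split into bytes (most-significant first): C3 26.
In big-endian order the high byte comes first in memory.
So the memory order matches the most-significant-first order: C3 26.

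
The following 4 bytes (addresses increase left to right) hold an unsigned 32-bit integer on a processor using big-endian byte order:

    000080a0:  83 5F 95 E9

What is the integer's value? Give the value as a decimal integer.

Big-endian: lowest address holds the most-significant byte.
The bytes are already most-significant first: 0x835F95E9.
0x835F95E9 = 2204079593.

2204079593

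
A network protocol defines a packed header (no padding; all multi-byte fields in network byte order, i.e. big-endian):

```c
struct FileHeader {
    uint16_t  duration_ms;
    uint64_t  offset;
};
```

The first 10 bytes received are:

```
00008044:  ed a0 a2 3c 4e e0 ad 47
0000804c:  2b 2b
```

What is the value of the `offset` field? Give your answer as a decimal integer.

`offset` follows `duration_ms` (2 bytes), so it starts at byte offset 2 and occupies 8 bytes.
Bytes at offsets 2..9: A2 3C 4E E0 AD 47 2B 2B.
Big-endian: lowest address holds the most-significant byte.
The bytes are already most-significant first: 0xA23C4EE0AD472B2B.
0xA23C4EE0AD472B2B = 11690305459633728299.

11690305459633728299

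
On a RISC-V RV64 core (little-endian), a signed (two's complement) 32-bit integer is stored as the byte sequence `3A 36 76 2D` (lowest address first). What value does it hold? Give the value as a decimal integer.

762721850

In little-endian order the low byte comes first in memory.
Reassemble most-significant byte first: 2D 76 36 3A → 0x2D76363A.
0x2D76363A = 762721850.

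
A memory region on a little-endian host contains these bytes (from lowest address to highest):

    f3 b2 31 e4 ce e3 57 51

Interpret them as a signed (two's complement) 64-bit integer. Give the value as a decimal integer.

Little-endian stores the least-significant byte at the lowest address.
Reassemble most-significant byte first: 51 57 E3 CE E4 31 B2 F3 → 0x5157E3CEE431B2F3.
0x5157E3CEE431B2F3 = 5861403917777220339.

5861403917777220339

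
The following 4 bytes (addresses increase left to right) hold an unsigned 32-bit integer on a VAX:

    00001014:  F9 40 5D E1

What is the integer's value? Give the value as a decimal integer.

In little-endian order the low byte comes first in memory.
Reassemble most-significant byte first: E1 5D 40 F9 → 0xE15D40F9.
0xE15D40F9 = 3780985081.

3780985081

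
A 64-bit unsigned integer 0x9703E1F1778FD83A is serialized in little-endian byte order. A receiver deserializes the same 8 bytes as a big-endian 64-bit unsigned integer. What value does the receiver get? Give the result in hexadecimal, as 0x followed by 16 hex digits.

0x3AD88F77F1E10397

Stored little-endian, the bytes at ascending addresses are 3A D8 8F 77 F1 E1 03 97.
Read back as big-endian, the last byte is least significant, giving 0x3AD88F77F1E10397.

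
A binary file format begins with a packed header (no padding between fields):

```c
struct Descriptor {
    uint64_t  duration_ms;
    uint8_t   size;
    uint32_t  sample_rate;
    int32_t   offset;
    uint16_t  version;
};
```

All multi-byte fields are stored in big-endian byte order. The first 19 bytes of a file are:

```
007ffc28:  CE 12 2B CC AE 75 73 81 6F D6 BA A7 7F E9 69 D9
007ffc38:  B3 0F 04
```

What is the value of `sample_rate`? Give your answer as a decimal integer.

`sample_rate` follows `duration_ms` (8 B), `size` (1 B), so it starts at offset 8 + 1 = 9 and occupies 4 bytes.
Bytes at offsets 9..12: D6 BA A7 7F.
Big-endian stores the most-significant byte at the lowest address.
The bytes are already most-significant first: 0xD6BAA77F.
0xD6BAA77F = 3602556799.

3602556799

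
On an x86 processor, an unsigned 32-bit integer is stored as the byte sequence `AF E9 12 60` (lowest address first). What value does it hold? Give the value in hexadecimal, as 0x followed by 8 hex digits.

0x6012E9AF

Little-endian stores the least-significant byte at the lowest address.
Reassemble most-significant byte first: 60 12 E9 AF → 0x6012E9AF.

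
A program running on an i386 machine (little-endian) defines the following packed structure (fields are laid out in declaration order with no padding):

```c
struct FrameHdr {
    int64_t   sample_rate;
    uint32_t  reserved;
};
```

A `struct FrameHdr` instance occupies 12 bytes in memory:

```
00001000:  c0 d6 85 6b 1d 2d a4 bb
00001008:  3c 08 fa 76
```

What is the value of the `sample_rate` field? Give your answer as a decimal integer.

-4925762488055245120

`sample_rate` is the first field, at byte offset 0, occupying 8 bytes.
Bytes at offsets 0..7: C0 D6 85 6B 1D 2D A4 BB.
In little-endian order the low byte comes first in memory.
Reassemble most-significant byte first: BB A4 2D 1D 6B 85 D6 C0 → 0xBBA42D1D6B85D6C0.
Top bit is set, so as a signed 64-bit value this is 0xBBA42D1D6B85D6C0 − 2^64 = -4925762488055245120.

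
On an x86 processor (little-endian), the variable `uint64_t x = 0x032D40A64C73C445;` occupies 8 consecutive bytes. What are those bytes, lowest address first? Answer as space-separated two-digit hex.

Split into bytes (most-significant first): 03 2D 40 A6 4C 73 C4 45.
Little-endian stores the least-significant byte at the lowest address.
So at ascending addresses the bytes are 45 C4 73 4C A6 40 2D 03.

45 C4 73 4C A6 40 2D 03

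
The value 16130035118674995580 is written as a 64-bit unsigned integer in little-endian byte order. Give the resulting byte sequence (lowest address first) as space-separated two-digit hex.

7C E9 32 D7 7A 65 D9 DF

16130035118674995580 in hexadecimal, padded to 64 bits, is 0xDFD9657AD732E97C.
Split into bytes (most-significant first): DF D9 65 7A D7 32 E9 7C.
Little-endian stores the least-significant byte at the lowest address.
So at ascending addresses the bytes are 7C E9 32 D7 7A 65 D9 DF.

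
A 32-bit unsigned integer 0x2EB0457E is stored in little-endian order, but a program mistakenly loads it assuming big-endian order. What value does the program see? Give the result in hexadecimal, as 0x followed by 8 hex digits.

0x7E45B02E

Stored little-endian, the bytes at ascending addresses are 7E 45 B0 2E.
Read back as big-endian, the last byte is least significant, giving 0x7E45B02E.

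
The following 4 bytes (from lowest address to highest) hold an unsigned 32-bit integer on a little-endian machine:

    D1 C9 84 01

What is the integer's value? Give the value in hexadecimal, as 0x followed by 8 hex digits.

0x0184C9D1

Little-endian stores the least-significant byte at the lowest address.
Reassemble most-significant byte first: 01 84 C9 D1 → 0x0184C9D1.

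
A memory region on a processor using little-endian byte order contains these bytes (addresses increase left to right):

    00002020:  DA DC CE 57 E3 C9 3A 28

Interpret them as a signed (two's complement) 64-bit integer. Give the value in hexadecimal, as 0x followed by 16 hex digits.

Little-endian stores the least-significant byte at the lowest address.
Reassemble most-significant byte first: 28 3A C9 E3 57 CE DC DA → 0x283AC9E357CEDCDA.

0x283AC9E357CEDCDA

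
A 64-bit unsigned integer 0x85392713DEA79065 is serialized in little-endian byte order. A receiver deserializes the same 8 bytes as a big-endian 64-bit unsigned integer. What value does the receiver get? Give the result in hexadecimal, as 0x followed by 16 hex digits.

Stored little-endian, the bytes at ascending addresses are 65 90 A7 DE 13 27 39 85.
Read back as big-endian, the last byte is least significant, giving 0x6590A7DE13273985.

0x6590A7DE13273985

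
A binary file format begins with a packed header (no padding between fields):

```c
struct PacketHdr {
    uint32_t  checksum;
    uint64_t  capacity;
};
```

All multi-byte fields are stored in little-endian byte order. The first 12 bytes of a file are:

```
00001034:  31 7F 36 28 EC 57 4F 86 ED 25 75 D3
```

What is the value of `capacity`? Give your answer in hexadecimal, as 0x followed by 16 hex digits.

`capacity` follows `checksum` (4 bytes), so it starts at byte offset 4 and occupies 8 bytes.
Bytes at offsets 4..11: EC 57 4F 86 ED 25 75 D3.
Little-endian: lowest address holds the least-significant byte.
Reassemble most-significant byte first: D3 75 25 ED 86 4F 57 EC → 0xD37525ED864F57EC.

0xD37525ED864F57EC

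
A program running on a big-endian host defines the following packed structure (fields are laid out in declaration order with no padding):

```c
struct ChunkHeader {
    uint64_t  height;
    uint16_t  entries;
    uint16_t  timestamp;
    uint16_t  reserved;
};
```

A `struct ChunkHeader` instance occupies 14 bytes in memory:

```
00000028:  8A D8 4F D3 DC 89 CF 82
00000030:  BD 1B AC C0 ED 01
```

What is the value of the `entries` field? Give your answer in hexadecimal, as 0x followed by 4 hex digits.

0xBD1B

`entries` follows `height` (8 bytes), so it starts at byte offset 8 and occupies 2 bytes.
Bytes at offsets 8..9: BD 1B.
Big-endian stores the most-significant byte at the lowest address.
The bytes are already most-significant first: 0xBD1B.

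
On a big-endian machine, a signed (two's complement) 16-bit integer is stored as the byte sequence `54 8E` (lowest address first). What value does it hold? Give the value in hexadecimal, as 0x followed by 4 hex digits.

Big-endian: lowest address holds the most-significant byte.
The bytes are already most-significant first: 0x548E.

0x548E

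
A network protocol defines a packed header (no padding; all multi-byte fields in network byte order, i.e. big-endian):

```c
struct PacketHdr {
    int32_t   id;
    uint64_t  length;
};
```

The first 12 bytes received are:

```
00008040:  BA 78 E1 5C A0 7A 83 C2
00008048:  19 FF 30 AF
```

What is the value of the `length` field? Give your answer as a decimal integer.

`length` follows `id` (4 bytes), so it starts at byte offset 4 and occupies 8 bytes.
Bytes at offsets 4..11: A0 7A 83 C2 19 FF 30 AF.
Big-endian: lowest address holds the most-significant byte.
The bytes are already most-significant first: 0xA07A83C219FF30AF.
0xA07A83C219FF30AF = 11563699862910218415.

11563699862910218415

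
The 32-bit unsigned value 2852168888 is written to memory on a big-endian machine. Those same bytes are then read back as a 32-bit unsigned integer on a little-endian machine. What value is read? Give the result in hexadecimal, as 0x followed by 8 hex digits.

0xB8A400AA

2852168888 in 32-bit hexadecimal is 0xAA00A4B8.
Stored big-endian, the bytes at ascending addresses are AA 00 A4 B8.
Read back as little-endian, the first byte is least significant, giving 0xB8A400AA.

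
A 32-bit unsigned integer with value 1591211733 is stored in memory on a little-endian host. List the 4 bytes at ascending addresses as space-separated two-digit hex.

1591211733 in hexadecimal, padded to 32 bits, is 0x5ED7F6D5.
Split into bytes (most-significant first): 5E D7 F6 D5.
Little-endian: lowest address holds the least-significant byte.
So at ascending addresses the bytes are D5 F6 D7 5E.

D5 F6 D7 5E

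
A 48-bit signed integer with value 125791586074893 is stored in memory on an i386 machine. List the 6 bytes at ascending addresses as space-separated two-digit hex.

125791586074893 in hexadecimal, padded to 48 bits, is 0x726822CDC10D.
Split into bytes (most-significant first): 72 68 22 CD C1 0D.
In little-endian order the low byte comes first in memory.
So at ascending addresses the bytes are 0D C1 CD 22 68 72.

0D C1 CD 22 68 72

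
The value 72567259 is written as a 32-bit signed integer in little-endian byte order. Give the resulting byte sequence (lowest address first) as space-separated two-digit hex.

DB 49 53 04

72567259 in hexadecimal, padded to 32 bits, is 0x045349DB.
Split into bytes (most-significant first): 04 53 49 DB.
Little-endian stores the least-significant byte at the lowest address.
So at ascending addresses the bytes are DB 49 53 04.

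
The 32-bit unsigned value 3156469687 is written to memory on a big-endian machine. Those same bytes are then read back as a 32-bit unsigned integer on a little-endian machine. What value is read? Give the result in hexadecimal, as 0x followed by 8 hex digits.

0xB7E723BC

3156469687 in 32-bit hexadecimal is 0xBC23E7B7.
Stored big-endian, the bytes at ascending addresses are BC 23 E7 B7.
Read back as little-endian, the first byte is least significant, giving 0xB7E723BC.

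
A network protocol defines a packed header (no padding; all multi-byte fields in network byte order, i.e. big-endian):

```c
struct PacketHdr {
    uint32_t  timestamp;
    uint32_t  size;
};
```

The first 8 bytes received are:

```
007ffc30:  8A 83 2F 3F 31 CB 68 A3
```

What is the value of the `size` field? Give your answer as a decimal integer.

`size` follows `timestamp` (4 bytes), so it starts at byte offset 4 and occupies 4 bytes.
Bytes at offsets 4..7: 31 CB 68 A3.
Big-endian: lowest address holds the most-significant byte.
The bytes are already most-significant first: 0x31CB68A3.
0x31CB68A3 = 835414179.

835414179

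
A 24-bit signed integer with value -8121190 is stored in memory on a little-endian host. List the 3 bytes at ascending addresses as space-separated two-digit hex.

Two's complement of -8121190 in 24 bits: 8121190 = 0x7BEB66; invert → 0x841499; add 1 → 0x84149A.
Split into bytes (most-significant first): 84 14 9A.
Little-endian: lowest address holds the least-significant byte.
So at ascending addresses the bytes are 9A 14 84.

9A 14 84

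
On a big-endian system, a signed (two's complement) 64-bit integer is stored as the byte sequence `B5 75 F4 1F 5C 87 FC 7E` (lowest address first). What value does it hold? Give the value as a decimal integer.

Big-endian stores the most-significant byte at the lowest address.
The bytes are already most-significant first: 0xB575F41F5C87FC7E.
Top bit is set, so as a signed 64-bit value this is 0xB575F41F5C87FC7E − 2^64 = -5371118565035869058.

-5371118565035869058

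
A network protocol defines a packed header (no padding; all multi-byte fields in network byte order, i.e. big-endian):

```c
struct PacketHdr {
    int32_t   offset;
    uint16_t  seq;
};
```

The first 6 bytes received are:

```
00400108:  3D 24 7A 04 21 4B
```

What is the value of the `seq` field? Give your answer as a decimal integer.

`seq` follows `offset` (4 bytes), so it starts at byte offset 4 and occupies 2 bytes.
Bytes at offsets 4..5: 21 4B.
Big-endian: lowest address holds the most-significant byte.
The bytes are already most-significant first: 0x214B.
0x214B = 8523.

8523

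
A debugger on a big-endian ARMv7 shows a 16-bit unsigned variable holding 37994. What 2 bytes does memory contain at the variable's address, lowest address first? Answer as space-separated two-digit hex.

94 6A

37994 in hexadecimal, padded to 16 bits, is 0x946A.
Split into bytes (most-significant first): 94 6A.
Big-endian: lowest address holds the most-significant byte.
So the memory order matches the most-significant-first order: 94 6A.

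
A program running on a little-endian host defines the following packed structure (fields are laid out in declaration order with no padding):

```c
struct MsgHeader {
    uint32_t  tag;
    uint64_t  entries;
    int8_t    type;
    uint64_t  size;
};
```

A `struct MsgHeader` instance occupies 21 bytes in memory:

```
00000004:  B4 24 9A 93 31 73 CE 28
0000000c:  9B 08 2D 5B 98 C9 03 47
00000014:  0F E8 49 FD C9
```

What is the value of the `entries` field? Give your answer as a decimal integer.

6569916893900993329

`entries` follows `tag` (4 bytes), so it starts at byte offset 4 and occupies 8 bytes.
Bytes at offsets 4..11: 31 73 CE 28 9B 08 2D 5B.
Little-endian stores the least-significant byte at the lowest address.
Reassemble most-significant byte first: 5B 2D 08 9B 28 CE 73 31 → 0x5B2D089B28CE7331.
0x5B2D089B28CE7331 = 6569916893900993329.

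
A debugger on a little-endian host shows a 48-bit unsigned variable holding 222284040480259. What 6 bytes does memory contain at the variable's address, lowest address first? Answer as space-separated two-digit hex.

03 A6 45 89 2A CA

222284040480259 in hexadecimal, padded to 48 bits, is 0xCA2A8945A603.
Split into bytes (most-significant first): CA 2A 89 45 A6 03.
Little-endian stores the least-significant byte at the lowest address.
So at ascending addresses the bytes are 03 A6 45 89 2A CA.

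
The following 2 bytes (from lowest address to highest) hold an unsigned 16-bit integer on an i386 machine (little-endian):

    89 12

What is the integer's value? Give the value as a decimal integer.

4745

Little-endian: lowest address holds the least-significant byte.
Reassemble most-significant byte first: 12 89 → 0x1289.
0x1289 = 4745.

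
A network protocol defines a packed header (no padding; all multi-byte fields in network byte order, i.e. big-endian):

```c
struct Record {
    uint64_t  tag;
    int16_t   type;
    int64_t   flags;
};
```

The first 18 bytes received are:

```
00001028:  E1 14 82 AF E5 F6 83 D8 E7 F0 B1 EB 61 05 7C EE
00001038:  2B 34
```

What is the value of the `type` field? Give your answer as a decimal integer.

-6160

`type` follows `tag` (8 bytes), so it starts at byte offset 8 and occupies 2 bytes.
Bytes at offsets 8..9: E7 F0.
In big-endian order the high byte comes first in memory.
The bytes are already most-significant first: 0xE7F0.
Top bit is set, so as a signed 16-bit value this is 0xE7F0 − 2^16 = -6160.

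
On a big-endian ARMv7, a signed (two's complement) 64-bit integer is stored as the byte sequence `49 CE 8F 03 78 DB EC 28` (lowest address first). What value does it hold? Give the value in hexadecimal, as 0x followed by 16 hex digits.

0x49CE8F0378DBEC28

In big-endian order the high byte comes first in memory.
The bytes are already most-significant first: 0x49CE8F0378DBEC28.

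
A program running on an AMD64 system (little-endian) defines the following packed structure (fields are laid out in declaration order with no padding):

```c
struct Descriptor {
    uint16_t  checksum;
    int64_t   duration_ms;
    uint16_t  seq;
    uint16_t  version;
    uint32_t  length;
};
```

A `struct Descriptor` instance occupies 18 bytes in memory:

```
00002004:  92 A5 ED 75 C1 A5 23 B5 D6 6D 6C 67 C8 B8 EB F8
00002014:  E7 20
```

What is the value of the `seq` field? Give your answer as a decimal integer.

26476

`seq` follows `checksum` (2 B), `duration_ms` (8 B), so it starts at offset 2 + 8 = 10 and occupies 2 bytes.
Bytes at offsets 10..11: 6C 67.
In little-endian order the low byte comes first in memory.
Reassemble most-significant byte first: 67 6C → 0x676C.
0x676C = 26476.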